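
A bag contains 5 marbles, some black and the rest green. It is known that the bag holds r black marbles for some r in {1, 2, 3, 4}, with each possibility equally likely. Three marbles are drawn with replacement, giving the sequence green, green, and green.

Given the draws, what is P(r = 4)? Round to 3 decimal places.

The likelihood of the observed sequence under each hypothesis: P(data | r = 1) = (4/5)(4/5)(4/5) = 64/125; P(data | r = 2) = (3/5)(3/5)(3/5) = 27/125; P(data | r = 3) = (2/5)(2/5)(2/5) = 8/125; P(data | r = 4) = (1/5)(1/5)(1/5) = 1/125.
Multiplying each by its prior: 1/4 · 64/125 = 16/125, 1/4 · 27/125 = 27/500, 1/4 · 8/125 = 2/125, 1/4 · 1/125 = 1/500; these sum to 1/5.
Therefore the posterior P(r = 4 | data) = (1/500) / (1/5) = 1/100.

0.010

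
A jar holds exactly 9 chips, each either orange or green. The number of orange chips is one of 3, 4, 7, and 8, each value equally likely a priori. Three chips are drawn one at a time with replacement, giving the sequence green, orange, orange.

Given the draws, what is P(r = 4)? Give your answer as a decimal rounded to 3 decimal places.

The likelihood of the observed sequence under each hypothesis: P(data | r = 3) = (6/9)(3/9)(3/9) = 0.074074; P(data | r = 4) = (5/9)(4/9)(4/9) = 0.10974; P(data | r = 7) = (2/9)(7/9)(7/9) = 0.13443; P(data | r = 8) = (1/9)(8/9)(8/9) = 0.087791.
Weighting by the prior gives 1/4 · 0.074074 = 0.018519, 1/4 · 0.10974 = 0.027435, 1/4 · 0.13443 = 0.033608, 1/4 · 0.087791 = 0.021948; these sum to 0.10151.
So P(r = 4 | data) = (0.027435) / (0.10151) = 0.27027.

0.270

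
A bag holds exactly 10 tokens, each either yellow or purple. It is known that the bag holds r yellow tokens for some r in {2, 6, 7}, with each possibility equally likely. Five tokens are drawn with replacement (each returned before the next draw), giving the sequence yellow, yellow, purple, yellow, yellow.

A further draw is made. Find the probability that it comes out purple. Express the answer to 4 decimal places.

0.3465

Under each hypothesis, the probability of the observed sequence is: P(data | r = 2) = (2/10)(2/10)(8/10)(2/10)(2/10) = 0.00128; P(data | r = 6) = (6/10)(6/10)(4/10)(6/10)(6/10) = 0.05184; P(data | r = 7) = (7/10)(7/10)(3/10)(7/10)(7/10) = 0.07203.
Multiplying each by its prior: 1/3 · 0.00128 = 0.00042667, 1/3 · 0.05184 = 0.01728, 1/3 · 0.07203 = 0.02401; these sum to 0.041717.
Normalising, the posterior is P(r = 2 | data) = 0.010228, P(r = 6 | data) = 0.41422, P(r = 7 | data) = 0.57555.
Averaging over the posterior, P(purple next | data) = (4/5)(0.010228) + (2/5)(0.41422) + (3/10)(0.57555) = 0.34654.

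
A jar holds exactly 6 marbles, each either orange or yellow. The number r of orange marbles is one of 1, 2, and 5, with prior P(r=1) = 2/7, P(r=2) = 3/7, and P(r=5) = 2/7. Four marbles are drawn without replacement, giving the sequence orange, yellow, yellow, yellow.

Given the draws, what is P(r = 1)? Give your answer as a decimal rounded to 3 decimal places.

Compute the likelihood of the observed sequence for each case: P(data | r = 1) = (1/6)(5/5)(4/4)(3/3) = 1/6; P(data | r = 2) = (2/6)(4/5)(3/4)(2/3) = 2/15; P(data | r = 5) = (5/6)(1/5)(0/4) = 0.
Multiplying each by its prior: 2/7 · 1/6 = 1/21, 3/7 · 2/15 = 2/35, 2/7 · 0 = 0; with total 11/105.
Therefore the posterior P(r = 1 | data) = (1/21) / (11/105) = 5/11.

0.455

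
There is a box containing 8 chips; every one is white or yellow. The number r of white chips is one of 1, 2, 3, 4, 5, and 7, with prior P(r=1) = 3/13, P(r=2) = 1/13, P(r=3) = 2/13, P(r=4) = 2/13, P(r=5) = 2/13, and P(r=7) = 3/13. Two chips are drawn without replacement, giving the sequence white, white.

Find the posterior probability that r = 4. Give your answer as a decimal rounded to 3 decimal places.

The likelihood of the observed sequence under each hypothesis: P(data | r = 1) = (1/8)(0/7) = 0; P(data | r = 2) = (2/8)(1/7) = 1/28; P(data | r = 3) = (3/8)(2/7) = 3/28; P(data | r = 4) = (4/8)(3/7) = 3/14; P(data | r = 5) = (5/8)(4/7) = 5/14; P(data | r = 7) = (7/8)(6/7) = 3/4.
Multiplying each by its prior: 3/13 · 0 = 0, 1/13 · 1/28 = 1/364, 2/13 · 3/28 = 3/182, 2/13 · 3/14 = 3/91, 2/13 · 5/14 = 5/91, 3/13 · 3/4 = 9/52; these sum to 51/182.
Therefore the posterior P(r = 4 | data) = (3/91) / (51/182) = 2/17.

0.118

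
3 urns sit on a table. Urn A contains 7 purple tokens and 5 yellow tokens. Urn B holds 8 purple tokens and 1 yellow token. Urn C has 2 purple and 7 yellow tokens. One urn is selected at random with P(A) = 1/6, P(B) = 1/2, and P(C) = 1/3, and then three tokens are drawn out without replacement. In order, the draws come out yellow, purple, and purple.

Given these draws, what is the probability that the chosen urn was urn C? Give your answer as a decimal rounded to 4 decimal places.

0.1014

Compute the likelihood of the observed sequence for each case: P(data | urn A) = (5/12)(7/11)(6/10) = 0.15909; P(data | urn B) = (1/9)(8/8)(7/7) = 0.11111; P(data | urn C) = (7/9)(2/8)(1/7) = 0.027778.
The prior-weighted likelihoods are 1/6 · 0.15909 = 0.026515, 1/2 · 0.11111 = 0.055556, 1/3 · 0.027778 = 0.0092593; summing to 0.09133.
Hence P(urn C | data) = (0.0092593) / (0.09133) = 0.10138.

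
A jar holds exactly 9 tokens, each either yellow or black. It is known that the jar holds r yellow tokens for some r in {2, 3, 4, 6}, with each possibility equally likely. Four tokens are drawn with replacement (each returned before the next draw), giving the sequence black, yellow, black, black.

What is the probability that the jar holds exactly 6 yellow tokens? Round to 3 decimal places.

Compute the likelihood of the observed sequence for each case: P(data | r = 2) = (7/9)(2/9)(7/9)(7/9) = 0.10456; P(data | r = 3) = (6/9)(3/9)(6/9)(6/9) = 0.098765; P(data | r = 4) = (5/9)(4/9)(5/9)(5/9) = 0.076208; P(data | r = 6) = (3/9)(6/9)(3/9)(3/9) = 0.024691.
Multiplying each by its prior: 1/4 · 0.10456 = 0.026139, 1/4 · 0.098765 = 0.024691, 1/4 · 0.076208 = 0.019052, 1/4 · 0.024691 = 0.0061728; these sum to 0.076055.
Hence P(r = 6 | data) = (0.0061728) / (0.076055) = 0.081162.

0.081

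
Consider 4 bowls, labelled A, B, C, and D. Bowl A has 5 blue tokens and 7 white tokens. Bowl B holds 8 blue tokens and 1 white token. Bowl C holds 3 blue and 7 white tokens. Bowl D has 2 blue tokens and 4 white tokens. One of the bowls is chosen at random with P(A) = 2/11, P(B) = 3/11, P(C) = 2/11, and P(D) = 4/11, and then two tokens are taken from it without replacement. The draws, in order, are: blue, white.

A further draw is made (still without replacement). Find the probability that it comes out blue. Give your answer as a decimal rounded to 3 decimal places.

Under each hypothesis, the probability of the observed sequence is: P(data | bowl A) = (5/12)(7/11) = 0.26515; P(data | bowl B) = (8/9)(1/8) = 0.11111; P(data | bowl C) = (3/10)(7/9) = 0.23333; P(data | bowl D) = (2/6)(4/5) = 0.26667.
Weighting by the prior gives 2/11 · 0.26515 = 0.048209, 3/11 · 0.11111 = 0.030303, 2/11 · 0.23333 = 0.042424, 4/11 · 0.26667 = 0.09697; summing to 0.21791.
Normalising, the posterior is P(bowl A | data) = 0.22124, P(bowl B | data) = 0.13906, P(bowl C | data) = 0.19469, P(bowl D | data) = 0.44501.
The predictive probability is P(blue next | data) = (2/5)(0.22124) + (1)(0.13906) + (1/4)(0.19469) + (1/4)(0.44501) = 0.38748.

0.387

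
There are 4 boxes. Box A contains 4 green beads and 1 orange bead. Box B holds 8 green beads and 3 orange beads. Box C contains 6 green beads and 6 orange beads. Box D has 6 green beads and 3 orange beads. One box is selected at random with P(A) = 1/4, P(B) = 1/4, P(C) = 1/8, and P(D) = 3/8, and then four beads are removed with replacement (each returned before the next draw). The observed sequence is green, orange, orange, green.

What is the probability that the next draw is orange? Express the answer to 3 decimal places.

0.330

Under each hypothesis, the probability of the observed sequence is: P(data | box A) = (4/5)(1/5)(1/5)(4/5) = 0.0256; P(data | box B) = (8/11)(3/11)(3/11)(8/11) = 0.039342; P(data | box C) = (6/12)(6/12)(6/12)(6/12) = 0.0625; P(data | box D) = (6/9)(3/9)(3/9)(6/9) = 0.049383.
The prior-weighted likelihoods are 1/4 · 0.0256 = 0.0064, 1/4 · 0.039342 = 0.0098354, 1/8 · 0.0625 = 0.0078125, 3/8 · 0.049383 = 0.018519; with total 0.042566.
Normalising, the posterior is P(box A | data) = 0.15035, P(box B | data) = 0.23106, P(box C | data) = 0.18354, P(box D | data) = 0.43505.
The predictive probability is P(orange next | data) = (1/5)(0.15035) + (3/11)(0.23106) + (1/2)(0.18354) + (1/3)(0.43505) = 0.32987.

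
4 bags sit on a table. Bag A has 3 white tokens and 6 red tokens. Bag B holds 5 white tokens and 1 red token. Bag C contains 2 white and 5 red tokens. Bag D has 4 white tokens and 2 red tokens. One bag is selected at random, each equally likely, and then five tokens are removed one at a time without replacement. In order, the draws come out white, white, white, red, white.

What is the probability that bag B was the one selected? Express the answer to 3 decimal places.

0.714

Under each hypothesis, the probability of the observed sequence is: P(data | bag A) = (3/9)(2/8)(1/7)(6/6)(0/5) = 0; P(data | bag B) = (5/6)(4/5)(3/4)(1/3)(2/2) = 1/6; P(data | bag C) = (2/7)(1/6)(0/5) = 0; P(data | bag D) = (4/6)(3/5)(2/4)(2/3)(1/2) = 1/15.
Weighting by the prior gives 1/4 · 0 = 0, 1/4 · 1/6 = 1/24, 1/4 · 0 = 0, 1/4 · 1/15 = 1/60; summing to 7/120.
Therefore the posterior P(bag B | data) = (1/24) / (7/120) = 5/7.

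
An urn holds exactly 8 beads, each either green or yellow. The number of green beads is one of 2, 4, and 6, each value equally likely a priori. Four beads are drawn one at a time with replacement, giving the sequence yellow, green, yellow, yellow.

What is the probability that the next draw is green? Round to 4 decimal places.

The likelihood of the observed sequence under each hypothesis: P(data | r = 2) = (6/8)(2/8)(6/8)(6/8) = 27/256; P(data | r = 4) = (4/8)(4/8)(4/8)(4/8) = 1/16; P(data | r = 6) = (2/8)(6/8)(2/8)(2/8) = 3/256.
Multiplying each by its prior: 1/3 · 27/256 = 9/256, 1/3 · 1/16 = 1/48, 1/3 · 3/256 = 1/256; with total 23/384.
The posterior is then P(r = 2 | data) = 27/46, P(r = 4 | data) = 8/23, P(r = 6 | data) = 3/46.
So P(green next | data) = Σ P(green next | H) P(H | data) = (1/4)(27/46) + (1/2)(8/23) + (3/4)(3/46) = 17/46.

0.3696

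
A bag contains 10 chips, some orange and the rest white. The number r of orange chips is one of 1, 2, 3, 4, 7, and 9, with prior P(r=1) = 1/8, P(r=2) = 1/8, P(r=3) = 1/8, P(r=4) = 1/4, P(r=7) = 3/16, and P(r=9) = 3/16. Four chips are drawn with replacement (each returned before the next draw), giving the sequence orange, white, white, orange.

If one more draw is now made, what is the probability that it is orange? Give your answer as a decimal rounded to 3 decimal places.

Under each hypothesis, the probability of the observed sequence is: P(data | r = 1) = (1/10)(9/10)(9/10)(1/10) = 0.0081; P(data | r = 2) = (2/10)(8/10)(8/10)(2/10) = 0.0256; P(data | r = 3) = (3/10)(7/10)(7/10)(3/10) = 0.0441; P(data | r = 4) = (4/10)(6/10)(6/10)(4/10) = 0.0576; P(data | r = 7) = (7/10)(3/10)(3/10)(7/10) = 0.0441; P(data | r = 9) = (9/10)(1/10)(1/10)(9/10) = 0.0081.
The prior-weighted likelihoods are 1/8 · 0.0081 = 0.0010125, 1/8 · 0.0256 = 0.0032, 1/8 · 0.0441 = 0.0055125, 1/4 · 0.0576 = 0.0144, 3/16 · 0.0441 = 0.0082688, 3/16 · 0.0081 = 0.0015187; these sum to 0.033912.
The posterior is then P(r = 1 | data) = 0.029856, P(r = 2 | data) = 0.09436, P(r = 3 | data) = 0.16255, P(r = 4 | data) = 0.42462, P(r = 7 | data) = 0.24383, P(r = 9 | data) = 0.044784.
The predictive probability is P(orange next | data) = (1/10)(0.029856) + (1/5)(0.09436) + (3/10)(0.16255) + (2/5)(0.42462) + (7/10)(0.24383) + (9/10)(0.044784) = 0.45146.

0.451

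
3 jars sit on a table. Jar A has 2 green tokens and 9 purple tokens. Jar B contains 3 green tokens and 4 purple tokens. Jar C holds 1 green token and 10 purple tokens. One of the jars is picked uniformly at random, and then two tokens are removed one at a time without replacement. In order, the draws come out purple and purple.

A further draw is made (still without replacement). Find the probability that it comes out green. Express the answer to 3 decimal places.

Compute the likelihood of the observed sequence for each case: P(data | jar A) = (9/11)(8/10) = 0.65455; P(data | jar B) = (4/7)(3/6) = 0.28571; P(data | jar C) = (10/11)(9/10) = 0.81818.
The prior-weighted likelihoods are 1/3 · 0.65455 = 0.21818, 1/3 · 0.28571 = 0.095238, 1/3 · 0.81818 = 0.27273; with total 0.58615.
Normalising, the posterior is P(jar A | data) = 0.37223, P(jar B | data) = 0.16248, P(jar C | data) = 0.46529.
The predictive probability is P(green next | data) = (2/9)(0.37223) + (3/5)(0.16248) + (1/9)(0.46529) = 0.23191.

0.232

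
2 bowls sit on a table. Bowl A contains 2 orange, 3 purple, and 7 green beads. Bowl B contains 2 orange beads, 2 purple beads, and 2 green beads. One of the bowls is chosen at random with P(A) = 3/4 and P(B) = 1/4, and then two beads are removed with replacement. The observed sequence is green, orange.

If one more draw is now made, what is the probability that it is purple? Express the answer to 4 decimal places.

0.2730

Compute the likelihood of the observed sequence for each case: P(data | bowl A) = (7/12)(2/12) = 7/72; P(data | bowl B) = (2/6)(2/6) = 1/9.
Multiplying each by its prior: 3/4 · 7/72 = 7/96, 1/4 · 1/9 = 1/36; summing to 29/288.
The posterior is then P(bowl A | data) = 21/29, P(bowl B | data) = 8/29.
So P(purple next | data) = Σ P(purple next | H) P(H | data) = (1/4)(21/29) + (1/3)(8/29) = 95/348.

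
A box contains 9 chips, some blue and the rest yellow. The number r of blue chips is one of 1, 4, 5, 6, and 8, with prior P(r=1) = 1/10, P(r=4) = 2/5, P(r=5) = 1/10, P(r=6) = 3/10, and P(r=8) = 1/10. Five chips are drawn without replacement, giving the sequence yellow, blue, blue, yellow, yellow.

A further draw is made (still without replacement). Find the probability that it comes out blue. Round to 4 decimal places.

The likelihood of the observed sequence under each hypothesis: P(data | r = 1) = (8/9)(1/8)(0/7) = 0; P(data | r = 4) = (5/9)(4/8)(3/7)(4/6)(3/5) = 1/21; P(data | r = 5) = (4/9)(5/8)(4/7)(3/6)(2/5) = 2/63; P(data | r = 6) = (3/9)(6/8)(5/7)(2/6)(1/5) = 1/84; P(data | r = 8) = (1/9)(8/8)(7/7)(0/6) = 0.
Multiplying each by its prior: 1/10 · 0 = 0, 2/5 · 1/21 = 2/105, 1/10 · 2/63 = 1/315, 3/10 · 1/84 = 1/280, 1/10 · 0 = 0; summing to 13/504.
Dividing through by the total gives posterior P(r = 1 | data) = 0, P(r = 4 | data) = 48/65, P(r = 5 | data) = 8/65, P(r = 6 | data) = 9/65, P(r = 8 | data) = 0.
Averaging over the posterior, P(blue next | data) = (1/2)(48/65) + (3/4)(8/65) + (1)(9/65) = 3/5.

0.6000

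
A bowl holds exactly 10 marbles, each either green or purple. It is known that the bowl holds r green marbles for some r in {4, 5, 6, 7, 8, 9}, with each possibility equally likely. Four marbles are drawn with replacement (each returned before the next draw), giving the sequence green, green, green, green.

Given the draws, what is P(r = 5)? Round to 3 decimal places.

The likelihood of the observed sequence under each hypothesis: P(data | r = 4) = (4/10)(4/10)(4/10)(4/10) = 0.0256; P(data | r = 5) = (5/10)(5/10)(5/10)(5/10) = 0.0625; P(data | r = 6) = (6/10)(6/10)(6/10)(6/10) = 0.1296; P(data | r = 7) = (7/10)(7/10)(7/10)(7/10) = 0.2401; P(data | r = 8) = (8/10)(8/10)(8/10)(8/10) = 0.4096; P(data | r = 9) = (9/10)(9/10)(9/10)(9/10) = 0.6561.
Weighting by the prior gives 1/6 · 0.0256 = 0.0042667, 1/6 · 0.0625 = 0.010417, 1/6 · 0.1296 = 0.0216, 1/6 · 0.2401 = 0.040017, 1/6 · 0.4096 = 0.068267, 1/6 · 0.6561 = 0.10935; with total 0.25392.
By Bayes' rule, P(r = 5 | data) = (0.010417) / (0.25392) = 0.041024.

0.041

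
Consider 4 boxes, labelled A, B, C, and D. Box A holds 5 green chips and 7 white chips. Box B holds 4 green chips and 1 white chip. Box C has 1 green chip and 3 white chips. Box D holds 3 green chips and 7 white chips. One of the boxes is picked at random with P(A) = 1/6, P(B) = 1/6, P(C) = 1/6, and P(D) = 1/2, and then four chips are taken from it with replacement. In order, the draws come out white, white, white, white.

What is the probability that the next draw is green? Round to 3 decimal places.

0.299

For each hypothesis, P(data | H) works out to: P(data | box A) = (7/12)(7/12)(7/12)(7/12) = 0.11579; P(data | box B) = (1/5)(1/5)(1/5)(1/5) = 0.0016; P(data | box C) = (3/4)(3/4)(3/4)(3/4) = 0.31641; P(data | box D) = (7/10)(7/10)(7/10)(7/10) = 0.2401.
Weighting by the prior gives 1/6 · 0.11579 = 0.019298, 1/6 · 0.0016 = 0.00026667, 1/6 · 0.31641 = 0.052734, 1/2 · 0.2401 = 0.12005; with total 0.19235.
Normalising, the posterior is P(box A | data) = 0.10033, P(box B | data) = 0.0013864, P(box C | data) = 0.27416, P(box D | data) = 0.62413.
So P(green next | data) = Σ P(green next | H) P(H | data) = (5/12)(0.10033) + (4/5)(0.0013864) + (1/4)(0.27416) + (3/10)(0.62413) = 0.29869.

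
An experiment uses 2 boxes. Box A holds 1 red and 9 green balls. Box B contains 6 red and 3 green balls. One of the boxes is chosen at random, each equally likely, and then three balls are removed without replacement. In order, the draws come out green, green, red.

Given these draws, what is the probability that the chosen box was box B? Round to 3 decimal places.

Compute the likelihood of the observed sequence for each case: P(data | box A) = (9/10)(8/9)(1/8) = 1/10; P(data | box B) = (3/9)(2/8)(6/7) = 1/14.
Multiplying each by its prior: 1/2 · 1/10 = 1/20, 1/2 · 1/14 = 1/28; these sum to 3/35.
By Bayes' rule, P(box B | data) = (1/28) / (3/35) = 5/12.

0.417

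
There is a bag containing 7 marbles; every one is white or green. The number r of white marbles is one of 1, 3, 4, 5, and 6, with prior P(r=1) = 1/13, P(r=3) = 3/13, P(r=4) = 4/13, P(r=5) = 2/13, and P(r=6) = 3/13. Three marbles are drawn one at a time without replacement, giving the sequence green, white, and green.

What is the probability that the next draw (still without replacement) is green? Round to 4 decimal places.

The likelihood of the observed sequence under each hypothesis: P(data | r = 1) = (6/7)(1/6)(5/5) = 0.14286; P(data | r = 3) = (4/7)(3/6)(3/5) = 0.17143; P(data | r = 4) = (3/7)(4/6)(2/5) = 0.11429; P(data | r = 5) = (2/7)(5/6)(1/5) = 0.047619; P(data | r = 6) = (1/7)(6/6)(0/5) = 0.
Weighting by the prior gives 1/13 · 0.14286 = 0.010989, 3/13 · 0.17143 = 0.03956, 4/13 · 0.11429 = 0.035165, 2/13 · 0.047619 = 0.007326, 3/13 · 0 = 0; summing to 0.09304.
Normalising, the posterior is P(r = 1 | data) = 0.11811, P(r = 3 | data) = 0.4252, P(r = 4 | data) = 0.37795, P(r = 5 | data) = 0.07874, P(r = 6 | data) = 0.
So P(green next | data) = Σ P(green next | H) P(H | data) = (1)(0.11811) + (1/2)(0.4252) + (1/4)(0.37795) + (0)(0.07874) = 0.4252.

0.4252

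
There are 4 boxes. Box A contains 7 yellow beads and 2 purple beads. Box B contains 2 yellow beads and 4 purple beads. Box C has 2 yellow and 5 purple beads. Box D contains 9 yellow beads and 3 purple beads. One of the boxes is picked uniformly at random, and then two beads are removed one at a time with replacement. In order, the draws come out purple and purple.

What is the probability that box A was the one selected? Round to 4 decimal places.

0.0463

The likelihood of the observed sequence under each hypothesis: P(data | box A) = (2/9)(2/9) = 0.049383; P(data | box B) = (4/6)(4/6) = 0.44444; P(data | box C) = (5/7)(5/7) = 0.5102; P(data | box D) = (3/12)(3/12) = 0.0625.
Weighting by the prior gives 1/4 · 0.049383 = 0.012346, 1/4 · 0.44444 = 0.11111, 1/4 · 0.5102 = 0.12755, 1/4 · 0.0625 = 0.015625; these sum to 0.26663.
Hence P(box A | data) = (0.012346) / (0.26663) = 0.046302.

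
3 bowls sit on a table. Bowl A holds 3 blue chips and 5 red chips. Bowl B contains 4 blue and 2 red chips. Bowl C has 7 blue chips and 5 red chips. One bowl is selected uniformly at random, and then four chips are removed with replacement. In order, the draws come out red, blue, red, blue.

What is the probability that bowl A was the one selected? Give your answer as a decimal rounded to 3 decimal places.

0.336

Compute the likelihood of the observed sequence for each case: P(data | bowl A) = (5/8)(3/8)(5/8)(3/8) = 0.054932; P(data | bowl B) = (2/6)(4/6)(2/6)(4/6) = 0.049383; P(data | bowl C) = (5/12)(7/12)(5/12)(7/12) = 0.059076.
Multiplying each by its prior: 1/3 · 0.054932 = 0.018311, 1/3 · 0.049383 = 0.016461, 1/3 · 0.059076 = 0.019692; these sum to 0.054463.
So P(bowl A | data) = (0.018311) / (0.054463) = 0.3362.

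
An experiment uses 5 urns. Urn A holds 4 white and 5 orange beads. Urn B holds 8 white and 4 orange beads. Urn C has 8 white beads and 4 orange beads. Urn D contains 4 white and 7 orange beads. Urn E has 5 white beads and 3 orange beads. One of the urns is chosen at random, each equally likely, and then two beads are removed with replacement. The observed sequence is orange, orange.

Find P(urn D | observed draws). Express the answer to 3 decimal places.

0.376

For each hypothesis, P(data | H) works out to: P(data | urn A) = (5/9)(5/9) = 0.30864; P(data | urn B) = (4/12)(4/12) = 0.11111; P(data | urn C) = (4/12)(4/12) = 0.11111; P(data | urn D) = (7/11)(7/11) = 0.40496; P(data | urn E) = (3/8)(3/8) = 0.14062.
The prior-weighted likelihoods are 1/5 · 0.30864 = 0.061728, 1/5 · 0.11111 = 0.022222, 1/5 · 0.11111 = 0.022222, 1/5 · 0.40496 = 0.080992, 1/5 · 0.14062 = 0.028125; with total 0.21529.
Hence P(urn D | data) = (0.080992) / (0.21529) = 0.3762.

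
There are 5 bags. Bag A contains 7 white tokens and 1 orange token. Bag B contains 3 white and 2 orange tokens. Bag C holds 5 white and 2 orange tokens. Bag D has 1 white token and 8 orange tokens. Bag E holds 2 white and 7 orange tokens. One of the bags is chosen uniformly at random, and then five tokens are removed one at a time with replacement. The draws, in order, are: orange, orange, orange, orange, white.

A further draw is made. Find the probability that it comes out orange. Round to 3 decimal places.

Compute the likelihood of the observed sequence for each case: P(data | bag A) = (1/8)(1/8)(1/8)(1/8)(7/8) = 0.00021362; P(data | bag B) = (2/5)(2/5)(2/5)(2/5)(3/5) = 0.01536; P(data | bag C) = (2/7)(2/7)(2/7)(2/7)(5/7) = 0.0047599; P(data | bag D) = (8/9)(8/9)(8/9)(8/9)(1/9) = 0.069366; P(data | bag E) = (7/9)(7/9)(7/9)(7/9)(2/9) = 0.081322.
The prior-weighted likelihoods are 1/5 · 0.00021362 = 4.2725e-05, 1/5 · 0.01536 = 0.003072, 1/5 · 0.0047599 = 0.00095198, 1/5 · 0.069366 = 0.013873, 1/5 · 0.081322 = 0.016264; these sum to 0.034204.
Normalising, the posterior is P(bag A | data) = 0.0012491, P(bag B | data) = 0.089813, P(bag C | data) = 0.027832, P(bag D | data) = 0.4056, P(bag E | data) = 0.47551.
So P(orange next | data) = Σ P(orange next | H) P(H | data) = (1/8)(0.0012491) + (2/5)(0.089813) + (2/7)(0.027832) + (8/9)(0.4056) + (7/9)(0.47551) = 0.7744.

0.774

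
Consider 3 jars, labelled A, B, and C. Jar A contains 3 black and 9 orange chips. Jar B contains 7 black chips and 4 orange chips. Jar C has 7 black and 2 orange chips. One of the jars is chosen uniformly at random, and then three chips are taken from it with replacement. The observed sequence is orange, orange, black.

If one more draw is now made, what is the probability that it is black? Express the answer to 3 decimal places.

Under each hypothesis, the probability of the observed sequence is: P(data | jar A) = (9/12)(9/12)(3/12) = 0.14062; P(data | jar B) = (4/11)(4/11)(7/11) = 0.084147; P(data | jar C) = (2/9)(2/9)(7/9) = 0.038409.
Weighting by the prior gives 1/3 · 0.14062 = 0.046875, 1/3 · 0.084147 = 0.028049, 1/3 · 0.038409 = 0.012803; these sum to 0.087727.
Normalising, the posterior is P(jar A | data) = 0.53433, P(jar B | data) = 0.31973, P(jar C | data) = 0.14594.
Averaging over the posterior, P(black next | data) = (1/4)(0.53433) + (7/11)(0.31973) + (7/9)(0.14594) = 0.45056.

0.451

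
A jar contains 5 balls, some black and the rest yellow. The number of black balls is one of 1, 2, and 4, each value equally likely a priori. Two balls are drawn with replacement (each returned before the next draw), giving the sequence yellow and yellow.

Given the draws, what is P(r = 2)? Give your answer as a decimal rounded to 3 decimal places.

For each hypothesis, P(data | H) works out to: P(data | r = 1) = (4/5)(4/5) = 16/25; P(data | r = 2) = (3/5)(3/5) = 9/25; P(data | r = 4) = (1/5)(1/5) = 1/25.
Weighting by the prior gives 1/3 · 16/25 = 16/75, 1/3 · 9/25 = 3/25, 1/3 · 1/25 = 1/75; with total 26/75.
So P(r = 2 | data) = (3/25) / (26/75) = 9/26.

0.346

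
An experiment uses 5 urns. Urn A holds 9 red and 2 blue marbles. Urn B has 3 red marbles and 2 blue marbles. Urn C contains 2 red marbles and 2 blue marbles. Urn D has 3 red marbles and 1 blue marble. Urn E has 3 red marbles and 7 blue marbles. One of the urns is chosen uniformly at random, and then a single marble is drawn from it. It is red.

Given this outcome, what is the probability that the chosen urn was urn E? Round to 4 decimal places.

Under each hypothesis, the probability of this draw is: P(data | urn A) = (9/11) = 0.81818; P(data | urn B) = (3/5) = 0.6; P(data | urn C) = (2/4) = 0.5; P(data | urn D) = (3/4) = 0.75; P(data | urn E) = (3/10) = 0.3.
Weighting by the prior gives 1/5 · 0.81818 = 0.16364, 1/5 · 0.6 = 0.12, 1/5 · 0.5 = 0.1, 1/5 · 0.75 = 0.15, 1/5 · 0.3 = 0.06; these sum to 0.59364.
So P(urn E | data) = (0.06) / (0.59364) = 0.10107.

0.1011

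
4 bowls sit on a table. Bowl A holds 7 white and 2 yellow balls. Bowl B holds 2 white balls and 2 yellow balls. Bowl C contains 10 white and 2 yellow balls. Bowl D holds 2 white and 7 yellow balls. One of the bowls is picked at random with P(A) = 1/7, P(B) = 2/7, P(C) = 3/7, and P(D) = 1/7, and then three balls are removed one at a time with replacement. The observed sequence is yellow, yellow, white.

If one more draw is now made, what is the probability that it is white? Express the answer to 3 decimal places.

0.493

The likelihood of the observed sequence under each hypothesis: P(data | bowl A) = (2/9)(2/9)(7/9) = 0.038409; P(data | bowl B) = (2/4)(2/4)(2/4) = 0.125; P(data | bowl C) = (2/12)(2/12)(10/12) = 0.023148; P(data | bowl D) = (7/9)(7/9)(2/9) = 0.13443.
Weighting by the prior gives 1/7 · 0.038409 = 0.005487, 2/7 · 0.125 = 0.035714, 3/7 · 0.023148 = 0.0099206, 1/7 · 0.13443 = 0.019204; with total 0.070326.
Dividing through by the total gives posterior P(bowl A | data) = 0.078022, P(bowl B | data) = 0.50784, P(bowl C | data) = 0.14107, P(bowl D | data) = 0.27308.
Averaging over the posterior, P(white next | data) = (7/9)(0.078022) + (1/2)(0.50784) + (5/6)(0.14107) + (2/9)(0.27308) = 0.49284.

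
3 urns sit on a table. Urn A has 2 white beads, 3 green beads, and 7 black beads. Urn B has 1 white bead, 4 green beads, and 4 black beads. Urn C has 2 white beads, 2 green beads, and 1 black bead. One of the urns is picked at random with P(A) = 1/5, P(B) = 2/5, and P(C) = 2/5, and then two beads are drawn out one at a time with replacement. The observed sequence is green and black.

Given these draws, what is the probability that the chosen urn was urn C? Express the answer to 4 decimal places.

0.2283

The likelihood of the observed sequence under each hypothesis: P(data | urn A) = (3/12)(7/12) = 0.14583; P(data | urn B) = (4/9)(4/9) = 0.19753; P(data | urn C) = (2/5)(1/5) = 0.08.
Weighting by the prior gives 1/5 · 0.14583 = 0.029167, 2/5 · 0.19753 = 0.079012, 2/5 · 0.08 = 0.032; these sum to 0.14018.
Hence P(urn C | data) = (0.032) / (0.14018) = 0.22828.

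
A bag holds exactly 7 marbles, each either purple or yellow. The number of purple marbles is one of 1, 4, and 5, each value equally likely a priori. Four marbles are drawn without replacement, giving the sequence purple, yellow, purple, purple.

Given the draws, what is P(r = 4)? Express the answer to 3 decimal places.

The likelihood of the observed sequence under each hypothesis: P(data | r = 1) = (1/7)(6/6)(0/5) = 0; P(data | r = 4) = (4/7)(3/6)(3/5)(2/4) = 3/35; P(data | r = 5) = (5/7)(2/6)(4/5)(3/4) = 1/7.
The prior-weighted likelihoods are 1/3 · 0 = 0, 1/3 · 3/35 = 1/35, 1/3 · 1/7 = 1/21; these sum to 8/105.
By Bayes' rule, P(r = 4 | data) = (1/35) / (8/105) = 3/8.

0.375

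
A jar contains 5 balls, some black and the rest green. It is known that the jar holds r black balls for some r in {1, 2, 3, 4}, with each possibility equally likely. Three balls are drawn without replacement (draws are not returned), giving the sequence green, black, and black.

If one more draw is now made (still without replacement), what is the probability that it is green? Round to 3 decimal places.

Compute the likelihood of the observed sequence for each case: P(data | r = 1) = (4/5)(1/4)(0/3) = 0; P(data | r = 2) = (3/5)(2/4)(1/3) = 1/10; P(data | r = 3) = (2/5)(3/4)(2/3) = 1/5; P(data | r = 4) = (1/5)(4/4)(3/3) = 1/5.
The prior-weighted likelihoods are 1/4 · 0 = 0, 1/4 · 1/10 = 1/40, 1/4 · 1/5 = 1/20, 1/4 · 1/5 = 1/20; these sum to 1/8.
Dividing through by the total gives posterior P(r = 1 | data) = 0, P(r = 2 | data) = 1/5, P(r = 3 | data) = 2/5, P(r = 4 | data) = 2/5.
The predictive probability is P(green next | data) = (1)(1/5) + (1/2)(2/5) + (0)(2/5) = 2/5.

0.400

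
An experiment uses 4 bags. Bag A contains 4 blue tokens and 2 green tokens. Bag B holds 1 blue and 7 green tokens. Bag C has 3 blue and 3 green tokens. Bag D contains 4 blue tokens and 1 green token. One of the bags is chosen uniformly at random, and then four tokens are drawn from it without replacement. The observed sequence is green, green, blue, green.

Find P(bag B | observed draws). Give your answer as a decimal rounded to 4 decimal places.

The likelihood of the observed sequence under each hypothesis: P(data | bag A) = (2/6)(1/5)(4/4)(0/3) = 0; P(data | bag B) = (7/8)(6/7)(1/6)(5/5) = 1/8; P(data | bag C) = (3/6)(2/5)(3/4)(1/3) = 1/20; P(data | bag D) = (1/5)(0/4) = 0.
The prior-weighted likelihoods are 1/4 · 0 = 0, 1/4 · 1/8 = 1/32, 1/4 · 1/20 = 1/80, 1/4 · 0 = 0; with total 7/160.
Therefore the posterior P(bag B | data) = (1/32) / (7/160) = 5/7.

0.7143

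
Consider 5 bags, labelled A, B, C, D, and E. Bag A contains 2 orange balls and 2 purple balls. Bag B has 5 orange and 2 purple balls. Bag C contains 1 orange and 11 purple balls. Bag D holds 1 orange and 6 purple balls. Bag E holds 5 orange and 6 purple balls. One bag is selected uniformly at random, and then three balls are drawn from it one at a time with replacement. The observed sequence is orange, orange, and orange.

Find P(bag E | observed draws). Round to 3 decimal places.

Compute the likelihood of the observed sequence for each case: P(data | bag A) = (2/4)(2/4)(2/4) = 0.125; P(data | bag B) = (5/7)(5/7)(5/7) = 0.36443; P(data | bag C) = (1/12)(1/12)(1/12) = 0.0005787; P(data | bag D) = (1/7)(1/7)(1/7) = 0.0029155; P(data | bag E) = (5/11)(5/11)(5/11) = 0.093914.
The prior-weighted likelihoods are 1/5 · 0.125 = 0.025, 1/5 · 0.36443 = 0.072886, 1/5 · 0.0005787 = 0.00011574, 1/5 · 0.0029155 = 0.00058309, 1/5 · 0.093914 = 0.018783; with total 0.11737.
By Bayes' rule, P(bag E | data) = (0.018783) / (0.11737) = 0.16003.

0.160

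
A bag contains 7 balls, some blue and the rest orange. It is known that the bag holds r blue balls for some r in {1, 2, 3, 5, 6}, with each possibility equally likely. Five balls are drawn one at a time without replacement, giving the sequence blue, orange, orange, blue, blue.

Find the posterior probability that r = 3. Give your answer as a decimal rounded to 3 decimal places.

Compute the likelihood of the observed sequence for each case: P(data | r = 1) = (1/7)(6/6)(5/5)(0/4) = 0; P(data | r = 2) = (2/7)(5/6)(4/5)(1/4)(0/3) = 0; P(data | r = 3) = (3/7)(4/6)(3/5)(2/4)(1/3) = 1/35; P(data | r = 5) = (5/7)(2/6)(1/5)(4/4)(3/3) = 1/21; P(data | r = 6) = (6/7)(1/6)(0/5) = 0.
Multiplying each by its prior: 1/5 · 0 = 0, 1/5 · 0 = 0, 1/5 · 1/35 = 1/175, 1/5 · 1/21 = 1/105, 1/5 · 0 = 0; with total 8/525.
So P(r = 3 | data) = (1/175) / (8/525) = 3/8.

0.375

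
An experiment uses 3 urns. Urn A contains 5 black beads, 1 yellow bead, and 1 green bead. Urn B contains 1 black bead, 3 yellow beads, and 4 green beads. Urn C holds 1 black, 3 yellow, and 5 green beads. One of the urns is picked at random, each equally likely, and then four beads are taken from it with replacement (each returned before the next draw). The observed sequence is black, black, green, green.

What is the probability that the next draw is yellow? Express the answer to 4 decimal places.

0.2329

For each hypothesis, P(data | H) works out to: P(data | urn A) = (5/7)(5/7)(1/7)(1/7) = 0.010412; P(data | urn B) = (1/8)(1/8)(4/8)(4/8) = 0.0039062; P(data | urn C) = (1/9)(1/9)(5/9)(5/9) = 0.0038104.
Weighting by the prior gives 1/3 · 0.010412 = 0.0034708, 1/3 · 0.0039062 = 0.0013021, 1/3 · 0.0038104 = 0.0012701; with total 0.006043.
The posterior is then P(urn A | data) = 0.57435, P(urn B | data) = 0.21547, P(urn C | data) = 0.21018.
So P(yellow next | data) = Σ P(yellow next | H) P(H | data) = (1/7)(0.57435) + (3/8)(0.21547) + (1/3)(0.21018) = 0.23291.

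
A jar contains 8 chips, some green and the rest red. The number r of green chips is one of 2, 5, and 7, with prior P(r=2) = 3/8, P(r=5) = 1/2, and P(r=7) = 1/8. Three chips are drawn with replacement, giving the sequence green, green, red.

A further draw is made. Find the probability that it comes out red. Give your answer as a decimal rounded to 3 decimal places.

0.410

Under each hypothesis, the probability of the observed sequence is: P(data | r = 2) = (2/8)(2/8)(6/8) = 0.046875; P(data | r = 5) = (5/8)(5/8)(3/8) = 0.14648; P(data | r = 7) = (7/8)(7/8)(1/8) = 0.095703.
Multiplying each by its prior: 3/8 · 0.046875 = 0.017578, 1/2 · 0.14648 = 0.073242, 1/8 · 0.095703 = 0.011963; with total 0.10278.
Normalising, the posterior is P(r = 2 | data) = 0.17102, P(r = 5 | data) = 0.71259, P(r = 7 | data) = 0.11639.
Averaging over the posterior, P(red next | data) = (3/4)(0.17102) + (3/8)(0.71259) + (1/8)(0.11639) = 0.41004.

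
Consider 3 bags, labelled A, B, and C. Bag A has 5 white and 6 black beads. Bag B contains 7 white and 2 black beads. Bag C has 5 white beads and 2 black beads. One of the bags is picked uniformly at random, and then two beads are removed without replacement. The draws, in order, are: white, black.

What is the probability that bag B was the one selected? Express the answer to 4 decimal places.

0.2757

The likelihood of the observed sequence under each hypothesis: P(data | bag A) = (5/11)(6/10) = 0.27273; P(data | bag B) = (7/9)(2/8) = 0.19444; P(data | bag C) = (5/7)(2/6) = 0.2381.
The prior-weighted likelihoods are 1/3 · 0.27273 = 0.090909, 1/3 · 0.19444 = 0.064815, 1/3 · 0.2381 = 0.079365; with total 0.23509.
Therefore the posterior P(bag B | data) = (0.064815) / (0.23509) = 0.2757.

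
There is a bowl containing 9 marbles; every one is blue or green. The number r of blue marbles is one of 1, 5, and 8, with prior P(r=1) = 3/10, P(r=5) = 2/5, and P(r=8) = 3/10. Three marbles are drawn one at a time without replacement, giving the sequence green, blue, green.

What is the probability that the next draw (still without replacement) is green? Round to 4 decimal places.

0.6078

The likelihood of the observed sequence under each hypothesis: P(data | r = 1) = (8/9)(1/8)(7/7) = 1/9; P(data | r = 5) = (4/9)(5/8)(3/7) = 5/42; P(data | r = 8) = (1/9)(8/8)(0/7) = 0.
Multiplying each by its prior: 3/10 · 1/9 = 1/30, 2/5 · 5/42 = 1/21, 3/10 · 0 = 0; summing to 17/210.
Normalising, the posterior is P(r = 1 | data) = 7/17, P(r = 5 | data) = 10/17, P(r = 8 | data) = 0.
Averaging over the posterior, P(green next | data) = (1)(7/17) + (1/3)(10/17) = 31/51.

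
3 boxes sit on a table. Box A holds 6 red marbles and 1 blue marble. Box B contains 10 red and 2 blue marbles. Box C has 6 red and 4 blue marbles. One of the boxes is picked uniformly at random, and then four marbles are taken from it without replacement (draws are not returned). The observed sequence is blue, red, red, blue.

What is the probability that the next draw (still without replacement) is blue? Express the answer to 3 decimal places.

0.275

The likelihood of the observed sequence under each hypothesis: P(data | box A) = (1/7)(6/6)(5/5)(0/4) = 0; P(data | box B) = (2/12)(10/11)(9/10)(1/9) = 1/66; P(data | box C) = (4/10)(6/9)(5/8)(3/7) = 1/14.
The prior-weighted likelihoods are 1/3 · 0 = 0, 1/3 · 1/66 = 1/198, 1/3 · 1/14 = 1/42; summing to 20/693.
The posterior is then P(box A | data) = 0, P(box B | data) = 7/40, P(box C | data) = 33/40.
Averaging over the posterior, P(blue next | data) = (0)(7/40) + (1/3)(33/40) = 11/40.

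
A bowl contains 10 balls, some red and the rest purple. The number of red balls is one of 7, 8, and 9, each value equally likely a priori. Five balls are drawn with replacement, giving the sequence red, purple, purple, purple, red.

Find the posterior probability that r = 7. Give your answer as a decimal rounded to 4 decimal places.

The likelihood of the observed sequence under each hypothesis: P(data | r = 7) = (7/10)(3/10)(3/10)(3/10)(7/10) = 0.01323; P(data | r = 8) = (8/10)(2/10)(2/10)(2/10)(8/10) = 0.00512; P(data | r = 9) = (9/10)(1/10)(1/10)(1/10)(9/10) = 0.00081.
The prior-weighted likelihoods are 1/3 · 0.01323 = 0.00441, 1/3 · 0.00512 = 0.0017067, 1/3 · 0.00081 = 0.00027; these sum to 0.0063867.
Therefore the posterior P(r = 7 | data) = (0.00441) / (0.0063867) = 0.6905.

0.6905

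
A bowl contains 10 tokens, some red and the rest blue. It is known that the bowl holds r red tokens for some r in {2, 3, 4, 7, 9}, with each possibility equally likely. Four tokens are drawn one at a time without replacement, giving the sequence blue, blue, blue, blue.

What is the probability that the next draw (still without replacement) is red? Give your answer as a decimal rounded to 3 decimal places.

Compute the likelihood of the observed sequence for each case: P(data | r = 2) = (8/10)(7/9)(6/8)(5/7) = 1/3; P(data | r = 3) = (7/10)(6/9)(5/8)(4/7) = 1/6; P(data | r = 4) = (6/10)(5/9)(4/8)(3/7) = 1/14; P(data | r = 7) = (3/10)(2/9)(1/8)(0/7) = 0; P(data | r = 9) = (1/10)(0/9) = 0.
Weighting by the prior gives 1/5 · 1/3 = 1/15, 1/5 · 1/6 = 1/30, 1/5 · 1/14 = 1/70, 1/5 · 0 = 0, 1/5 · 0 = 0; with total 4/35.
Dividing through by the total gives posterior P(r = 2 | data) = 7/12, P(r = 3 | data) = 7/24, P(r = 4 | data) = 1/8, P(r = 7 | data) = 0, P(r = 9 | data) = 0.
The predictive probability is P(red next | data) = (1/3)(7/12) + (1/2)(7/24) + (2/3)(1/8) = 61/144.

0.424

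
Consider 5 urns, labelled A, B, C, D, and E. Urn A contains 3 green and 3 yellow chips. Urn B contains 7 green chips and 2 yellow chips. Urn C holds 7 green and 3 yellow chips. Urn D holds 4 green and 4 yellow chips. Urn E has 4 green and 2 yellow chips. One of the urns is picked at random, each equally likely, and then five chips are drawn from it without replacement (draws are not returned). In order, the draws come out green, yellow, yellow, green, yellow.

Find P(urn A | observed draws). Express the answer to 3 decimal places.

0.494

Compute the likelihood of the observed sequence for each case: P(data | urn A) = (3/6)(3/5)(2/4)(2/3)(1/2) = 1/20; P(data | urn B) = (7/9)(2/8)(1/7)(6/6)(0/5) = 0; P(data | urn C) = (7/10)(3/9)(2/8)(6/7)(1/6) = 1/120; P(data | urn D) = (4/8)(4/7)(3/6)(3/5)(2/4) = 3/70; P(data | urn E) = (4/6)(2/5)(1/4)(3/3)(0/2) = 0.
Multiplying each by its prior: 1/5 · 1/20 = 1/100, 1/5 · 0 = 0, 1/5 · 1/120 = 1/600, 1/5 · 3/70 = 3/350, 1/5 · 0 = 0; summing to 17/840.
So P(urn A | data) = (1/100) / (17/840) = 42/85.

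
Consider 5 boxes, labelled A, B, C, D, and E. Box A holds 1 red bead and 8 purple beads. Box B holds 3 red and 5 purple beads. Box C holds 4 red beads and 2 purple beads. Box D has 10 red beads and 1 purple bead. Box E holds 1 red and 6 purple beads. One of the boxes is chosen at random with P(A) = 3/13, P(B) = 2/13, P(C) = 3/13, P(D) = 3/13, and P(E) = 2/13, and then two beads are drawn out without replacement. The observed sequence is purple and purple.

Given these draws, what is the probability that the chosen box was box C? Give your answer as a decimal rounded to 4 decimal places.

0.0428

Compute the likelihood of the observed sequence for each case: P(data | box A) = (8/9)(7/8) = 0.77778; P(data | box B) = (5/8)(4/7) = 0.35714; P(data | box C) = (2/6)(1/5) = 0.066667; P(data | box D) = (1/11)(0/10) = 0; P(data | box E) = (6/7)(5/6) = 0.71429.
Multiplying each by its prior: 3/13 · 0.77778 = 0.17949, 2/13 · 0.35714 = 0.054945, 3/13 · 0.066667 = 0.015385, 3/13 · 0 = 0, 2/13 · 0.71429 = 0.10989; these sum to 0.35971.
By Bayes' rule, P(box C | data) = (0.015385) / (0.35971) = 0.04277.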